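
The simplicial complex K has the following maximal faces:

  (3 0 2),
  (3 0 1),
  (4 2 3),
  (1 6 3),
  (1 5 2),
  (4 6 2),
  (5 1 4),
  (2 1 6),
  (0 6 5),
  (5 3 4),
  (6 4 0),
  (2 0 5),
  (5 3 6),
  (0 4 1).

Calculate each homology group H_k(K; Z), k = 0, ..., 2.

Order the vertices as 0 < 1 < 2 < 3 < 4 < 5 < 6. Listing each simplex with vertices in this order, K has dimension 2 with simplices:

  0-simplices (7): [0], [1], [2], [3], [4], [5], [6]
  1-simplices (21): [0,1], [0,2], [0,3], [0,4], [0,5], [0,6], [1,2], [1,3], [1,4], [1,5], [1,6], [2,3], [2,4], [2,5], [2,6], [3,4], [3,5], [3,6], [4,5], [4,6], [5,6]
  2-simplices (14): [0,1,3], [0,1,4], [0,2,3], [0,2,5], [0,4,6], [0,5,6], [1,2,5], [1,2,6], [1,3,6], [1,4,5], [2,3,4], [2,4,6], [3,4,5], [3,5,6]

giving chain groups C_0 ≅ Z^7, C_1 ≅ Z^21, C_2 ≅ Z^14.

The boundary map ∂_1: C_1 → C_0 maps an edge to its endpoints' difference, ∂[p,q] = q − p. For instance
  ∂[2,6] = [6] − [2].
The resulting 7×21 matrix has rank 6, and its Smith normal form has invariant factors (1,1,1,1,1,1).

Boundary ∂_2: C_2 → C_1 maps a triangle to the signed sum of its edges. For instance
  ∂[1,2,6] = [2,6] − [1,6] + [1,2],
  ∂[0,2,3] = [2,3] − [0,3] + [0,2].
As a 21×14 matrix over Z this has rank 13, with invariant factors (1,1,1,1,1,1,1,1,1,1,1,1,1).

Now H_k = ker ∂_k / im ∂_{k+1}, so:

  H_0: rank C_0 − rank ∂_1 = 7 − 6 = 1, and the invariant factors of ∂_1 are all 1, so H_0 ≅ Z.
  H_1: rank ker ∂_1 − rank ∂_2 = (21 − 6) − 13 = 2, and the invariant factors of ∂_2 are all 1, so H_1 ≅ Z^2.
  H_2: rank ker ∂_2 − rank ∂_3 = (14 − 13) − 0 = 1, and there is no ∂_3, so H_2 ≅ Z.

As a check, the Euler characteristic is 7 − 21 + 14 = 0, which agrees with 1 − 2 + 1 = 0.
(K is a triangulation of the torus T^2.)

H_0 ≅ Z,  H_1 ≅ Z^2,  H_2 ≅ Z.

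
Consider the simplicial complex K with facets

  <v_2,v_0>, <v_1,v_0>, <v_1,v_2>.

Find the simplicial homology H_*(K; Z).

H_0 ≅ Z,  H_1 ≅ Z.

Fix the vertex order v_0 < v_1 < v_2 and write every simplex with vertices in increasing order. Then dim K = 1 and the simplices of K are:

  0-simplices (3): [v_0], [v_1], [v_2]
  1-simplices (3): [v_0,v_1], [v_0,v_2], [v_1,v_2]

Hence C_0 ≅ Z^3, C_1 ≅ Z^3.

Boundary ∂_1: C_1 → C_0 maps an edge to its endpoints' difference, ∂[p,q] = q − p. For instance
  ∂[v_1,v_2] = [v_2] − [v_1].
This gives a 3×3 integer matrix of rank 2; reducing to Smith normal form yields diagonal entries (1,1).

Now H_k = ker ∂_k / im ∂_{k+1}, so:

  H_0: rank C_0 − rank ∂_1 = 3 − 2 = 1, and the invariant factors of ∂_1 are all 1, so H_0 ≅ Z.
  H_1: rank ker ∂_1 − rank ∂_2 = (3 − 2) − 0 = 1, and there is no ∂_2, so H_1 ≅ Z.

As a check, the Euler characteristic is 3 − 3 = 0, which agrees with 1 − 1 = 0.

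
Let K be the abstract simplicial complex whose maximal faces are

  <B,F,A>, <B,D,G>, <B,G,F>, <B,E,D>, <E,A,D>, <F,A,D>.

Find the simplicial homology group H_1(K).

H_1 ≅ Z.

Order the vertices as A < B < D < E < F < G. Listing each simplex with vertices in this order, K has dimension 2 with simplices:

  0-simplices (6): A, B, D, E, F, G
  1-simplices (12): AB, AD, AE, AF, BD, BE, BF, BG, DE, DF, DG, FG
  2-simplices (6): ABF, ADE, ADF, BDE, BDG, BFG

giving chain groups C_0 ≅ Z^6, C_1 ≅ Z^12, C_2 ≅ Z^6.

The boundary map ∂_1: C_1 → C_0 sends each edge [p,q] (with p < q) to q − p. For instance
  ∂AF = F − A.
The 6×12 boundary matrix has rank 5 and Smith normal form diag(1,1,1,1,1).

The boundary map ∂_2: C_2 → C_1 acts by ∂[p,q,r] = [q,r] − [p,r] + [p,q]. For instance
  ∂BDE = DE − BE + BD,
  ∂ADF = DF − AF + AD.
The 12×6 boundary matrix has rank 6 and Smith normal form diag(1,1,1,1,1,1).

Reading off H_k = ker ∂_k / im ∂_{k+1}:

  H_1: rank ker ∂_1 − rank ∂_2 = (12 − 5) − 6 = 1, and the invariant factors of ∂_2 are all 1, so H_1 = Z.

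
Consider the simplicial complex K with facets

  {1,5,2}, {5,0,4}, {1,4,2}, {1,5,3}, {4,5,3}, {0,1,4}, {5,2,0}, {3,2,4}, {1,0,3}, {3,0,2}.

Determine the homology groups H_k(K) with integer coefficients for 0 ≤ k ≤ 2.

K has 6 vertices, 15 edges, 10 triangles.
rank ∂_0 = 0, rank ∂_1 = 5 ⇒ b_0 = 6 − 0 − 5 = 1; all invariant factors of ∂_1 are 1 so no torsion. So H_0 ≅ Z.
rank ∂_1 = 5, rank ∂_2 = 10 ⇒ b_1 = 15 − 5 − 10 = 0; ∂_2 has invariant factor(s) [2] giving torsion. So H_1 ≅ Z/2.
rank ∂_2 = 10, rank ∂_3 = 0 ⇒ b_2 = 10 − 10 − 0 = 0. So H_2 ≅ 0.

H_0 = Z,  H_1 = Z/2,  H_2 = 0.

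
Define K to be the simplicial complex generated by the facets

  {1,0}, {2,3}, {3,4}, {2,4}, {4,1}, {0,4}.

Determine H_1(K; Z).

H_1 = Z^2.

Take the total order 0 < 1 < 2 < 3 < 4 on the vertex set. Then K (dimension 1) consists of the simplices:

  0-simplices (5): [0], [1], [2], [3], [4]
  1-simplices (6): [0,1], [0,4], [1,4], [2,3], [2,4], [3,4]

Hence C_0 ≅ Z^5, C_1 ≅ Z^6.

The boundary map ∂_1: C_1 → C_0 sends each edge [p,q] (with p < q) to q − p.
As a 5×6 matrix over Z this has rank 4, with invariant factors (1,1,1,1).

Reading off H_k = ker ∂_k / im ∂_{k+1}:

  H_1: rank ker ∂_1 − rank ∂_2 = (6 − 4) − 0 = 2, and there is no ∂_2, so H_1 ≅ Z^2.

(K is a triangulation of a wedge of 2 circles.)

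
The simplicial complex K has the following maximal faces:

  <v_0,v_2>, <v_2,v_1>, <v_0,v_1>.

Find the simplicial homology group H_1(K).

K has 3 vertices, 3 edges.
rank ∂_1 = 2, rank ∂_2 = 0 ⇒ b_1 = 3 − 2 − 0 = 1. So H_1 ≅ Z.

H_1 ≅ Z.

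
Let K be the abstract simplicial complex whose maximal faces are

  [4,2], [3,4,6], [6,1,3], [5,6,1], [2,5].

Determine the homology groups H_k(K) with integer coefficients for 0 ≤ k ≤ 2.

Order the vertices as 1 < 2 < 3 < 4 < 5 < 6. Listing each simplex with vertices in this order, K has dimension 2 with simplices:

  0-simplices (6): [1], [2], [3], [4], [5], [6]
  1-simplices (9): [1,3], [1,5], [1,6], [2,4], [2,5], [3,4], [3,6], [4,6], [5,6]
  2-simplices (3): [1,3,6], [1,5,6], [3,4,6]

giving chain groups C_0 ≅ Z^6, C_1 ≅ Z^9, C_2 ≅ Z^3.

The boundary map ∂_1: C_1 → C_0 is given by ∂[p,q] = [q] − [p].
The resulting 6×9 matrix has rank 5, and its Smith normal form has invariant factors (1,1,1,1,1).

Boundary ∂_2: C_2 → C_1 sends each 2-simplex [p,q,r] to [q,r] − [p,r] + [p,q]. For instance
  ∂[1,3,6] = [3,6] − [1,6] + [1,3],
  ∂[3,4,6] = [4,6] − [3,6] + [3,4].
The resulting 9×3 matrix has rank 3, and its Smith normal form has invariant factors (1,1,1).

Reading off H_k = ker ∂_k / im ∂_{k+1}:

  H_0: rank C_0 − rank ∂_1 = 6 − 5 = 1, and the invariant factors of ∂_1 are all 1, so H_0 ≅ Z.
  H_1: rank ker ∂_1 − rank ∂_2 = (9 − 5) − 3 = 1, and the invariant factors of ∂_2 are all 1, so H_1 ≅ Z.
  H_2: rank ker ∂_2 − rank ∂_3 = (3 − 3) − 0 = 0, and there is no ∂_3, so H_2 ≅ 0.

H_0 = Z,  H_1 = Z,  H_2 = 0.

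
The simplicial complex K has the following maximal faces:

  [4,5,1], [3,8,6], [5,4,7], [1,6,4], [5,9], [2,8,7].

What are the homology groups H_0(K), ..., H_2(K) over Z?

H_0 = Z,  H_1 = Z,  H_2 = 0.

K has 9 vertices, 14 edges, 5 triangles.
rank ∂_0 = 0, rank ∂_1 = 8 ⇒ b_0 = 9 − 0 − 8 = 1; all invariant factors of ∂_1 are 1 so no torsion. So H_0 = Z.
rank ∂_1 = 8, rank ∂_2 = 5 ⇒ b_1 = 14 − 8 − 5 = 1; all invariant factors of ∂_2 are 1 so no torsion. So H_1 = Z.
rank ∂_2 = 5, rank ∂_3 = 0 ⇒ b_2 = 5 − 5 − 0 = 0. So H_2 = 0.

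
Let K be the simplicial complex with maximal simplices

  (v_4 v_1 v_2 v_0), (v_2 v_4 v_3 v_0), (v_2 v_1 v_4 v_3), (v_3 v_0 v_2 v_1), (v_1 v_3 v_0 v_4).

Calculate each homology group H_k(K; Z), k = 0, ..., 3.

K has 5 vertices, 10 edges, 10 triangles, 5 3-simplices.
rank ∂_0 = 0, rank ∂_1 = 4 ⇒ b_0 = 5 − 0 − 4 = 1; all invariant factors of ∂_1 are 1 so no torsion. So H_0 = Z.
rank ∂_1 = 4, rank ∂_2 = 6 ⇒ b_1 = 10 − 4 − 6 = 0; all invariant factors of ∂_2 are 1 so no torsion. So H_1 = 0.
rank ∂_2 = 6, rank ∂_3 = 4 ⇒ b_2 = 10 − 6 − 4 = 0; all invariant factors of ∂_3 are 1 so no torsion. So H_2 = 0.
rank ∂_3 = 4, rank ∂_4 = 0 ⇒ b_3 = 5 − 4 − 0 = 1. So H_3 = Z.

H_0 = Z,  H_1 = 0,  H_2 = 0,  H_3 = Z.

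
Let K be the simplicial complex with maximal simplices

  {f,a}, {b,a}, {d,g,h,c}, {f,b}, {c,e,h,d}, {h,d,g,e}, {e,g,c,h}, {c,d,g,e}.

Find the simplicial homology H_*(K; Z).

H_0 ≅ Z^2,  H_1 ≅ Z,  H_2 = 0,  H_3 ≅ Z.

Order the vertices as a < b < c < d < e < f < g < h. Listing each simplex with vertices in this order, K has dimension 3 with simplices:

  0-simplices (8): a, b, c, d, e, f, g, h
  1-simplices (13): ab, af, bf, cd, ce, cg, ch, de, dg, dh, eg, eh, gh
  2-simplices (10): cde, cdg, cdh, ceg, ceh, cgh, deg, deh, dgh, egh
  3-simplices (5): cdeg, cdeh, cdgh, cegh, degh

Hence C_0 ≅ Z^8, C_1 ≅ Z^13, C_2 ≅ Z^10, C_3 ≅ Z^5.

The boundary map ∂_1: C_1 → C_0 sends each edge [p,q] (with p < q) to q − p. For instance
  ∂cg = g − c.
The resulting 8×13 matrix has rank 6, and its Smith normal form has invariant factors (1,1,1,1,1,1).

The boundary map ∂_2: C_2 → C_1 maps a triangle to the signed sum of its edges. For instance
  ∂cdg = dg − cg + cd,
  ∂deh = eh − dh + de.
This gives a 13×10 integer matrix of rank 6; reducing to Smith normal form yields diagonal entries (1,1,1,1,1,1).

The boundary map ∂_3: C_3 → C_2 sends each 3-simplex σ to the alternating sum Σ_i (−1)^i (σ with its i-th vertex removed). For instance
  ∂cdgh = dgh − cgh + cdh − cdg,
  ∂cegh = egh − cgh + ceh − ceg.
The 10×5 boundary matrix has rank 4 and Smith normal form diag(1,1,1,1).

From H_k ≅ ker(∂_k) / im(∂_{k+1}) we obtain:

  H_0: rank C_0 − rank ∂_1 = 8 − 6 = 2, and the invariant factors of ∂_1 are all 1, so H_0 ≅ Z^2.
  H_1: rank ker ∂_1 − rank ∂_2 = (13 − 6) − 6 = 1, and the invariant factors of ∂_2 are all 1, so H_1 ≅ Z.
  H_2: rank ker ∂_2 − rank ∂_3 = (10 − 6) − 4 = 0, and the invariant factors of ∂_3 are all 1, so H_2 ≅ 0.
  H_3: rank ker ∂_3 − rank ∂_4 = (5 − 4) − 0 = 1, and there is no ∂_4, so H_3 ≅ Z.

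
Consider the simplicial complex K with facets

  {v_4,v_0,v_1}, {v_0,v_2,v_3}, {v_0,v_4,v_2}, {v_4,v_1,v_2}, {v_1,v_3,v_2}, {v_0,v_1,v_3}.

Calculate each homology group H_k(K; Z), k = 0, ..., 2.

Fix the vertex order v_0 < v_1 < v_2 < v_3 < v_4 and write every simplex with vertices in increasing order. Then dim K = 2 and the simplices of K are:

  0-simplices (5): [v_0], [v_1], [v_2], [v_3], [v_4]
  1-simplices (9): [v_0,v_1], [v_0,v_2], [v_0,v_3], [v_0,v_4], [v_1,v_2], [v_1,v_3], [v_1,v_4], [v_2,v_3], [v_2,v_4]
  2-simplices (6): [v_0,v_1,v_3], [v_0,v_1,v_4], [v_0,v_2,v_3], [v_0,v_2,v_4], [v_1,v_2,v_3], [v_1,v_2,v_4]

Hence C_0 ≅ Z^5, C_1 ≅ Z^9, C_2 ≅ Z^6.

∂_1: C_1 → C_0 maps an edge to its endpoints' difference, ∂[p,q] = q − p. For instance
  ∂[v_0,v_2] = [v_2] − [v_0].
The resulting 5×9 matrix has rank 4, and its Smith normal form has invariant factors (1,1,1,1).

∂_2: C_2 → C_1 acts by ∂[p,q,r] = [q,r] − [p,r] + [p,q]. For instance
  ∂[v_0,v_2,v_3] = [v_2,v_3] − [v_0,v_3] + [v_0,v_2],
  ∂[v_1,v_2,v_4] = [v_2,v_4] − [v_1,v_4] + [v_1,v_2].
This gives a 9×6 integer matrix of rank 5; reducing to Smith normal form yields diagonal entries (1,1,1,1,1).

Computing H_k = (kernel of ∂_k) / (image of ∂_{k+1}):

  H_0: rank C_0 − rank ∂_1 = 5 − 4 = 1, and the invariant factors of ∂_1 are all 1, so H_0 = Z.
  H_1: rank ker ∂_1 − rank ∂_2 = (9 − 4) − 5 = 0, and the invariant factors of ∂_2 are all 1, so H_1 = 0.
  H_2: rank ker ∂_2 − rank ∂_3 = (6 − 5) − 0 = 1, and there is no ∂_3, so H_2 = Z.

(K is a triangulation of the 2-sphere S^2.)

H_0 = Z,  H_1 = 0,  H_2 = Z.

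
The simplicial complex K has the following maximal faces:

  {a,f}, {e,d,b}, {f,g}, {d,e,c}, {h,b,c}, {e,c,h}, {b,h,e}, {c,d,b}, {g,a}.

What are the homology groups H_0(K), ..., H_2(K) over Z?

H_0 = Z^2,  H_1 = Z,  H_2 = Z.

We work with the vertex ordering a < b < c < d < e < f < g < h. The simplices of K, each written with vertices in increasing order, are:

  0-simplices (8): a, b, c, d, e, f, g, h
  1-simplices (12): af, ag, bc, bd, be, bh, cd, ce, ch, de, eh, fg
  2-simplices (6): bcd, bch, bde, beh, cde, ceh

giving chain groups C_0 ≅ Z^8, C_1 ≅ Z^12, C_2 ≅ Z^6.

∂_1: C_1 → C_0 is given by ∂[p,q] = [q] − [p].
This gives a 8×12 integer matrix of rank 6; reducing to Smith normal form yields diagonal entries (1,1,1,1,1,1).

∂_2: C_2 → C_1 maps a triangle to the signed sum of its edges. For instance
  ∂beh = eh − bh + be,
  ∂bde = de − be + bd.
This gives a 12×6 integer matrix of rank 5; reducing to Smith normal form yields diagonal entries (1,1,1,1,1).

Now H_k = ker ∂_k / im ∂_{k+1}, so:

  H_0: rank C_0 − rank ∂_1 = 8 − 6 = 2, and the invariant factors of ∂_1 are all 1, so H_0 = Z^2.
  H_1: rank ker ∂_1 − rank ∂_2 = (12 − 6) − 5 = 1, and the invariant factors of ∂_2 are all 1, so H_1 = Z.
  H_2: rank ker ∂_2 − rank ∂_3 = (6 − 5) − 0 = 1, and there is no ∂_3, so H_2 = Z.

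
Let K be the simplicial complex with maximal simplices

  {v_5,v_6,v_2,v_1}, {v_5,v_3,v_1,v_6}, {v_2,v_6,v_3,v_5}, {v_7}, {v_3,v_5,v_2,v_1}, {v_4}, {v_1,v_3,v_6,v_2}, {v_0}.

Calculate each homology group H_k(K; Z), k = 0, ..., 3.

H_0 = Z^4,  H_1 = 0,  H_2 = 0,  H_3 = Z.

Order the vertices as v_0 < v_1 < v_2 < v_3 < v_4 < v_5 < v_6 < v_7. Listing each simplex with vertices in this order, K has dimension 3 with simplices:

  0-simplices (8): [v_0], [v_1], [v_2], [v_3], [v_4], [v_5], [v_6], [v_7]
  1-simplices (10): [v_1,v_2], [v_1,v_3], [v_1,v_5], [v_1,v_6], [v_2,v_3], [v_2,v_5], [v_2,v_6], [v_3,v_5], [v_3,v_6], [v_5,v_6]
  2-simplices (10): [v_1,v_2,v_3], [v_1,v_2,v_5], [v_1,v_2,v_6], [v_1,v_3,v_5], [v_1,v_3,v_6], [v_1,v_5,v_6], [v_2,v_3,v_5], [v_2,v_3,v_6], [v_2,v_5,v_6], [v_3,v_5,v_6]
  3-simplices (5): [v_1,v_2,v_3,v_5], [v_1,v_2,v_3,v_6], [v_1,v_2,v_5,v_6], [v_1,v_3,v_5,v_6], [v_2,v_3,v_5,v_6]

Hence C_0 ≅ Z^8, C_1 ≅ Z^10, C_2 ≅ Z^10, C_3 ≅ Z^5.

Boundary ∂_1: C_1 → C_0 maps an edge to its endpoints' difference, ∂[p,q] = q − p.
As a 8×10 matrix over Z this has rank 4, with invariant factors (1,1,1,1).

Boundary ∂_2: C_2 → C_1 acts by ∂[p,q,r] = [q,r] − [p,r] + [p,q]. For instance
  ∂[v_1,v_3,v_6] = [v_3,v_6] − [v_1,v_6] + [v_1,v_3],
  ∂[v_2,v_3,v_5] = [v_3,v_5] − [v_2,v_5] + [v_2,v_3].
As a 10×10 matrix over Z this has rank 6, with invariant factors (1,1,1,1,1,1).

Boundary ∂_3: C_3 → C_2 sends each 3-simplex σ to the alternating sum Σ_i (−1)^i (σ with its i-th vertex removed). For instance
  ∂[v_1,v_2,v_3,v_5] = [v_2,v_3,v_5] − [v_1,v_3,v_5] + [v_1,v_2,v_5] − [v_1,v_2,v_3],
  ∂[v_1,v_2,v_3,v_6] = [v_2,v_3,v_6] − [v_1,v_3,v_6] + [v_1,v_2,v_6] − [v_1,v_2,v_3].
The resulting 10×5 matrix has rank 4, and its Smith normal form has invariant factors (1,1,1,1).

From H_k ≅ ker(∂_k) / im(∂_{k+1}) we obtain:

  H_0: rank C_0 − rank ∂_1 = 8 − 4 = 4, and the invariant factors of ∂_1 are all 1, so H_0 = Z^4.
  H_1: rank ker ∂_1 − rank ∂_2 = (10 − 4) − 6 = 0, and the invariant factors of ∂_2 are all 1, so H_1 = 0.
  H_2: rank ker ∂_2 − rank ∂_3 = (10 − 6) − 4 = 0, and the invariant factors of ∂_3 are all 1, so H_2 = 0.
  H_3: rank ker ∂_3 − rank ∂_4 = (5 − 4) − 0 = 1, and there is no ∂_4, so H_3 = Z.

As a check, the Euler characteristic is 8 − 10 + 10 − 5 = 3, which agrees with 4 − 0 + 0 − 1 = 3.
(K is a triangulation of the disjoint union of a set of 3 points and the 3-sphere S^3.)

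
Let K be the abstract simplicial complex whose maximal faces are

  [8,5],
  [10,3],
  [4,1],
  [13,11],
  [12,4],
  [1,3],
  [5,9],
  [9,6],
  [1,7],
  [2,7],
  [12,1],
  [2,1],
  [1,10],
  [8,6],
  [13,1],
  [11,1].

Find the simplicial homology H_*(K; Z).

H_0 = Z^2,  H_1 = Z^5.

Take the total order 1 < 2 < 3 < 4 < 5 < 6 < 7 < 8 < 9 < 10 < 11 < 12 < 13 on the vertex set. Then K (dimension 1) consists of the simplices:

  0-simplices (13): [1], [2], [3], [4], [5], [6], [7], [8], [9], [10], [11], [12], [13]
  1-simplices (16): [1,2], [1,3], [1,4], [1,7], [1,10], [1,11], [1,12], [1,13], [2,7], [3,10], [4,12], [5,8], [5,9], [6,8], [6,9], [11,13]

Hence C_0 ≅ Z^13, C_1 ≅ Z^16.

∂_1: C_1 → C_0 sends each edge [p,q] (with p < q) to q − p.
As a 13×16 matrix over Z this has rank 11, with invariant factors (1,1,1,1,1,1,1,1,1,1,1).

Computing H_k = (kernel of ∂_k) / (image of ∂_{k+1}):

  H_0: rank C_0 − rank ∂_1 = 13 − 11 = 2, and the invariant factors of ∂_1 are all 1, so H_0 = Z^2.
  H_1: rank ker ∂_1 − rank ∂_2 = (16 − 11) − 0 = 5, and there is no ∂_2, so H_1 = Z^5.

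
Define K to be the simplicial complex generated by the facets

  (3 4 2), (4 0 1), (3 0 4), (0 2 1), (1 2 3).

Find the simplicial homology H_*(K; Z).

H_0 ≅ Z,  H_1 ≅ Z,  H_2 = 0.

We work with the vertex ordering 0 < 1 < 2 < 3 < 4. The simplices of K, each written with vertices in increasing order, are:

  0-simplices (5): [0], [1], [2], [3], [4]
  1-simplices (10): [0,1], [0,2], [0,3], [0,4], [1,2], [1,3], [1,4], [2,3], [2,4], [3,4]
  2-simplices (5): [0,1,2], [0,1,4], [0,3,4], [1,2,3], [2,3,4]

Hence C_0 ≅ Z^5, C_1 ≅ Z^10, C_2 ≅ Z^5.

The boundary map ∂_1: C_1 → C_0 is given by ∂[p,q] = [q] − [p]. For instance
  ∂[2,4] = [4] − [2].
The 5×10 boundary matrix has rank 4 and Smith normal form diag(1,1,1,1).

The boundary map ∂_2: C_2 → C_1 sends each 2-simplex [p,q,r] to [q,r] − [p,r] + [p,q]. For instance
  ∂[0,1,4] = [1,4] − [0,4] + [0,1],
  ∂[0,1,2] = [1,2] − [0,2] + [0,1].
The 10×5 boundary matrix has rank 5 and Smith normal form diag(1,1,1,1,1).

Reading off H_k = ker ∂_k / im ∂_{k+1}:

  H_0: rank C_0 − rank ∂_1 = 5 − 4 = 1, and the invariant factors of ∂_1 are all 1, so H_0 = Z.
  H_1: rank ker ∂_1 − rank ∂_2 = (10 − 4) − 5 = 1, and the invariant factors of ∂_2 are all 1, so H_1 = Z.
  H_2: rank ker ∂_2 − rank ∂_3 = (5 − 5) − 0 = 0, and there is no ∂_3, so H_2 = 0.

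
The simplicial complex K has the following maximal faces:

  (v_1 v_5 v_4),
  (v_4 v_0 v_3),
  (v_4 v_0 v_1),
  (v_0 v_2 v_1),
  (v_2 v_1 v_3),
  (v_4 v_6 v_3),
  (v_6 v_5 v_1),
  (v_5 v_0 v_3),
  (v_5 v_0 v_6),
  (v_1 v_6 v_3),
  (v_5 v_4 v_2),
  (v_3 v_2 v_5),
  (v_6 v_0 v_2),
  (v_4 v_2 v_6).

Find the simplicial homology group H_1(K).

K has 7 vertices, 21 edges, 14 triangles.
rank ∂_1 = 6, rank ∂_2 = 13 ⇒ b_1 = 21 − 6 − 13 = 2; all invariant factors of ∂_2 are 1 so no torsion. So H_1 = Z^2.

H_1 ≅ Z^2.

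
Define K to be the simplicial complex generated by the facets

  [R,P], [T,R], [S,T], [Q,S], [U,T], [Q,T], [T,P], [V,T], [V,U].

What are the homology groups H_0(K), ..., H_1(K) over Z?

H_0 ≅ Z,  H_1 ≅ Z^3.

We work with the vertex ordering P < Q < R < S < T < U < V. The simplices of K, each written with vertices in increasing order, are:

  0-simplices (7): P, Q, R, S, T, U, V
  1-simplices (9): PR, PT, QS, QT, RT, ST, TU, TV, UV

giving chain groups C_0 ≅ Z^7, C_1 ≅ Z^9.

The boundary map ∂_1: C_1 → C_0 sends each edge [p,q] (with p < q) to q − p. For instance
  ∂TV = V − T.
The 7×9 boundary matrix has rank 6 and Smith normal form diag(1,1,1,1,1,1).

Computing H_k = (kernel of ∂_k) / (image of ∂_{k+1}):

  H_0: rank C_0 − rank ∂_1 = 7 − 6 = 1, and the invariant factors of ∂_1 are all 1, so H_0 ≅ Z.
  H_1: rank ker ∂_1 − rank ∂_2 = (9 − 6) − 0 = 3, and there is no ∂_2, so H_1 ≅ Z^3.

As a check, the Euler characteristic is 7 − 9 = -2, which agrees with 1 − 3 = -2.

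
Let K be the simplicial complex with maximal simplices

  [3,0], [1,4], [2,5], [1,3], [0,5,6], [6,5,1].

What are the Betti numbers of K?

b_0 = 1, b_1 = 1, b_2 = 0.

Take the total order 0 < 1 < 2 < 3 < 4 < 5 < 6 on the vertex set. Then K (dimension 2) consists of the simplices:

  0-simplices (7): [0], [1], [2], [3], [4], [5], [6]
  1-simplices (9): [0,3], [0,5], [0,6], [1,3], [1,4], [1,5], [1,6], [2,5], [5,6]
  2-simplices (2): [0,5,6], [1,5,6]

Hence C_0 ≅ Z^7, C_1 ≅ Z^9, C_2 ≅ Z^2.

The boundary map ∂_1: C_1 → C_0 is given by ∂[p,q] = [q] − [p]. For instance
  ∂[5,6] = [6] − [5].
As a 7×9 matrix over Z this has rank 6, with invariant factors (1,1,1,1,1,1).

∂_2: C_2 → C_1 maps a triangle to the signed sum of its edges. For instance
  ∂[1,5,6] = [5,6] − [1,6] + [1,5],
  ∂[0,5,6] = [5,6] − [0,6] + [0,5].
The 9×2 boundary matrix has rank 2 and Smith normal form diag(1,1).

Now H_k = ker ∂_k / im ∂_{k+1}, so:

  H_0: rank C_0 − rank ∂_1 = 7 − 6 = 1, and the invariant factors of ∂_1 are all 1, so H_0 = Z.
  H_1: rank ker ∂_1 − rank ∂_2 = (9 − 6) − 2 = 1, and the invariant factors of ∂_2 are all 1, so H_1 = Z.
  H_2: rank ker ∂_2 − rank ∂_3 = (2 − 2) − 0 = 0, and there is no ∂_3, so H_2 = 0.

Hence the Betti numbers are b_0 = 1, b_1 = 1, b_2 = 0.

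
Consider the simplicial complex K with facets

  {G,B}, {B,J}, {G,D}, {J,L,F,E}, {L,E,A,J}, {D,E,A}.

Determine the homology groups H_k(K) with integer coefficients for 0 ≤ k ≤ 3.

Take the total order A < B < D < E < F < G < J < L on the vertex set. Then K (dimension 3) consists of the simplices:

  0-simplices (8): A, B, D, E, F, G, J, L
  1-simplices (14): AD, AE, AJ, AL, BG, BJ, DE, DG, EF, EJ, EL, FJ, FL, JL
  2-simplices (8): ADE, AEJ, AEL, AJL, EFJ, EFL, EJL, FJL
  3-simplices (2): AEJL, EFJL

so the chain groups are C_0 ≅ Z^8, C_1 ≅ Z^14, C_2 ≅ Z^8, C_3 ≅ Z^2.

The boundary map ∂_1: C_1 → C_0 is given by ∂[p,q] = [q] − [p]. For instance
  ∂EJ = J − E.
The 8×14 boundary matrix has rank 7 and Smith normal form diag(1,1,1,1,1,1,1).

∂_2: C_2 → C_1 sends each 2-simplex [p,q,r] to [q,r] − [p,r] + [p,q]. For instance
  ∂ADE = DE − AE + AD,
  ∂EFJ = FJ − EJ + EF.
The 14×8 boundary matrix has rank 6 and Smith normal form diag(1,1,1,1,1,1).

∂_3: C_3 → C_2 sends each 3-simplex σ to the alternating sum Σ_i (−1)^i (σ with its i-th vertex removed). For instance
  ∂EFJL = FJL − EJL + EFL − EFJ,
  ∂AEJL = EJL − AJL + AEL − AEJ.
The 8×2 boundary matrix has rank 2 and Smith normal form diag(1,1).

Reading off H_k = ker ∂_k / im ∂_{k+1}:

  H_0: rank C_0 − rank ∂_1 = 8 − 7 = 1, and the invariant factors of ∂_1 are all 1, so H_0 ≅ Z.
  H_1: rank ker ∂_1 − rank ∂_2 = (14 − 7) − 6 = 1, and the invariant factors of ∂_2 are all 1, so H_1 ≅ Z.
  H_2: rank ker ∂_2 − rank ∂_3 = (8 − 6) − 2 = 0, and the invariant factors of ∂_3 are all 1, so H_2 ≅ 0.
  H_3: rank ker ∂_3 − rank ∂_4 = (2 − 2) − 0 = 0, and there is no ∂_4, so H_3 ≅ 0.

As a check, the Euler characteristic is 8 − 14 + 8 − 2 = 0, which agrees with 1 − 1 + 0 − 0 = 0.

H_0 ≅ Z,  H_1 ≅ Z,  H_2 = 0,  H_3 = 0.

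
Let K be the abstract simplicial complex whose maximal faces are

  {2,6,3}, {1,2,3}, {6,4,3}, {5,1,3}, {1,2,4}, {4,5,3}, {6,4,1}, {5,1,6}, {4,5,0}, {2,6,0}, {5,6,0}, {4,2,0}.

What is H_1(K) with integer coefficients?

H_1 ≅ Z/2.

K has 7 vertices, 18 edges, 12 triangles.
rank ∂_1 = 6, rank ∂_2 = 12 ⇒ b_1 = 18 − 6 − 12 = 0; ∂_2 has invariant factor(s) [2] giving torsion. So H_1 ≅ Z/2.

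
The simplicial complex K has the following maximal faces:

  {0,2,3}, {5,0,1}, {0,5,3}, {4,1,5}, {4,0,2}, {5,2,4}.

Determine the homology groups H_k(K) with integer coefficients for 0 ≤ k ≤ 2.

H_0 = Z,  H_1 = Z,  H_2 = 0.

K has 6 vertices, 12 edges, 6 triangles.
rank ∂_0 = 0, rank ∂_1 = 5 ⇒ b_0 = 6 − 0 − 5 = 1; all invariant factors of ∂_1 are 1 so no torsion. So H_0 = Z.
rank ∂_1 = 5, rank ∂_2 = 6 ⇒ b_1 = 12 − 5 − 6 = 1; all invariant factors of ∂_2 are 1 so no torsion. So H_1 = Z.
rank ∂_2 = 6, rank ∂_3 = 0 ⇒ b_2 = 6 − 6 − 0 = 0. So H_2 = 0.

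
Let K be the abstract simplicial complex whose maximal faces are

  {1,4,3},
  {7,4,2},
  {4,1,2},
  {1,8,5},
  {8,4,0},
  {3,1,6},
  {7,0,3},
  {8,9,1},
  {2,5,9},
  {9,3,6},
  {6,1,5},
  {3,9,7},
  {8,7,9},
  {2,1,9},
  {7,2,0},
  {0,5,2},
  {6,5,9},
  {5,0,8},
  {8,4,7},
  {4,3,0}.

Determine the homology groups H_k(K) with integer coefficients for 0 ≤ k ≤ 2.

K has 10 vertices, 30 edges, 20 triangles.
rank ∂_0 = 0, rank ∂_1 = 9 ⇒ b_0 = 10 − 0 − 9 = 1; all invariant factors of ∂_1 are 1 so no torsion. So H_0 = Z.
rank ∂_1 = 9, rank ∂_2 = 20 ⇒ b_1 = 30 − 9 − 20 = 1; ∂_2 has invariant factor(s) [2] giving torsion. So H_1 = Z × Z/2.
rank ∂_2 = 20, rank ∂_3 = 0 ⇒ b_2 = 20 − 20 − 0 = 0. So H_2 = 0.

H_0 = Z,  H_1 = Z × Z/2,  H_2 = 0.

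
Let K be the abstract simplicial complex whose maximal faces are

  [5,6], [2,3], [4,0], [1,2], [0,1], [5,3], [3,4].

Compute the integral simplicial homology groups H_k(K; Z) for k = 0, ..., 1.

H_0 = Z,  H_1 = Z.

We work with the vertex ordering 0 < 1 < 2 < 3 < 4 < 5 < 6. The simplices of K, each written with vertices in increasing order, are:

  0-simplices (7): [0], [1], [2], [3], [4], [5], [6]
  1-simplices (7): [0,1], [0,4], [1,2], [2,3], [3,4], [3,5], [5,6]

so the chain groups are C_0 ≅ Z^7, C_1 ≅ Z^7.

Boundary ∂_1: C_1 → C_0 maps an edge to its endpoints' difference, ∂[p,q] = q − p.
This gives a 7×7 integer matrix of rank 6; reducing to Smith normal form yields diagonal entries (1,1,1,1,1,1).

Reading off H_k = ker ∂_k / im ∂_{k+1}:

  H_0: rank C_0 − rank ∂_1 = 7 − 6 = 1, and the invariant factors of ∂_1 are all 1, so H_0 ≅ Z.
  H_1: rank ker ∂_1 − rank ∂_2 = (7 − 6) − 0 = 1, and there is no ∂_2, so H_1 ≅ Z.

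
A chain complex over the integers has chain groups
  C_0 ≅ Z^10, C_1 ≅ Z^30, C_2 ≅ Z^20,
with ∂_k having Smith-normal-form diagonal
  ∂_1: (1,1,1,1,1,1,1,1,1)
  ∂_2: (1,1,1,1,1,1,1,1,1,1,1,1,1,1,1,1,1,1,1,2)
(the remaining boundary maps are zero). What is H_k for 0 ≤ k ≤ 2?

H_0 = Z,  H_1 = Z × Z/2,  H_2 = 0.

H_0: b_0 = 10 − 0 − 9 = 1; torsion from ∂_1 factors > 1: none. So H_0 = Z.
H_1: b_1 = 30 − 9 − 20 = 1; torsion from ∂_2 factors > 1: [2]. So H_1 = Z × Z/2.
H_2: b_2 = 20 − 20 − 0 = 0; torsion from ∂_3 factors > 1: none. So H_2 = 0.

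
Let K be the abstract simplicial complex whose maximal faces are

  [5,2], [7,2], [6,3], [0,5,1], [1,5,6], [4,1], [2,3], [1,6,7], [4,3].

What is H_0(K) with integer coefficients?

H_0 ≅ Z.

Fix the vertex order 0 < 1 < 2 < 3 < 4 < 5 < 6 < 7 and write every simplex with vertices in increasing order. Then dim K = 2 and the simplices of K are:

  0-simplices (8): [0], [1], [2], [3], [4], [5], [6], [7]
  1-simplices (13): [0,1], [0,5], [1,4], [1,5], [1,6], [1,7], [2,3], [2,5], [2,7], [3,4], [3,6], [5,6], [6,7]
  2-simplices (3): [0,1,5], [1,5,6], [1,6,7]

Hence C_0 ≅ Z^8, C_1 ≅ Z^13, C_2 ≅ Z^3.

∂_1: C_1 → C_0 is given by ∂[p,q] = [q] − [p]. For instance
  ∂[2,7] = [7] − [2].
This gives a 8×13 integer matrix of rank 7; reducing to Smith normal form yields diagonal entries (1,1,1,1,1,1,1).

∂_2: C_2 → C_1 sends each 2-simplex [p,q,r] to [q,r] − [p,r] + [p,q]. For instance
  ∂[1,5,6] = [5,6] − [1,6] + [1,5],
  ∂[1,6,7] = [6,7] − [1,7] + [1,6].
As a 13×3 matrix over Z this has rank 3, with invariant factors (1,1,1).

Computing H_k = (kernel of ∂_k) / (image of ∂_{k+1}):

  H_0: rank C_0 − rank ∂_1 = 8 − 7 = 1, and the invariant factors of ∂_1 are all 1, so H_0 = Z.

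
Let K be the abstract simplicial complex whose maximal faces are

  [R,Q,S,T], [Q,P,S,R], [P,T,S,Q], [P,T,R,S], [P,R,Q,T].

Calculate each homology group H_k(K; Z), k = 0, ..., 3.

Order the vertices as P < Q < R < S < T. Listing each simplex with vertices in this order, K has dimension 3 with simplices:

  0-simplices (5): P, Q, R, S, T
  1-simplices (10): PQ, PR, PS, PT, QR, QS, QT, RS, RT, ST
  2-simplices (10): PQR, PQS, PQT, PRS, PRT, PST, QRS, QRT, QST, RST
  3-simplices (5): PQRS, PQRT, PQST, PRST, QRST

giving chain groups C_0 ≅ Z^5, C_1 ≅ Z^10, C_2 ≅ Z^10, C_3 ≅ Z^5.

Boundary ∂_1: C_1 → C_0 is given by ∂[p,q] = [q] − [p]. For instance
  ∂PS = S − P.
This gives a 5×10 integer matrix of rank 4; reducing to Smith normal form yields diagonal entries (1,1,1,1).

∂_2: C_2 → C_1 maps a triangle to the signed sum of its edges. For instance
  ∂PQS = QS − PS + PQ,
  ∂QRS = RS − QS + QR.
As a 10×10 matrix over Z this has rank 6, with invariant factors (1,1,1,1,1,1).

∂_3: C_3 → C_2 sends each 3-simplex σ to the alternating sum Σ_i (−1)^i (σ with its i-th vertex removed). For instance
  ∂PQST = QST − PST + PQT − PQS,
  ∂QRST = RST − QST + QRT − QRS.
This gives a 10×5 integer matrix of rank 4; reducing to Smith normal form yields diagonal entries (1,1,1,1).

Now H_k = ker ∂_k / im ∂_{k+1}, so:

  H_0: rank C_0 − rank ∂_1 = 5 − 4 = 1, and the invariant factors of ∂_1 are all 1, so H_0 = Z.
  H_1: rank ker ∂_1 − rank ∂_2 = (10 − 4) − 6 = 0, and the invariant factors of ∂_2 are all 1, so H_1 = 0.
  H_2: rank ker ∂_2 − rank ∂_3 = (10 − 6) − 4 = 0, and the invariant factors of ∂_3 are all 1, so H_2 = 0.
  H_3: rank ker ∂_3 − rank ∂_4 = (5 − 4) − 0 = 1, and there is no ∂_4, so H_3 = Z.

As a check, the Euler characteristic is 5 − 10 + 10 − 5 = 0, which agrees with 1 − 0 + 0 − 1 = 0.
(K is a triangulation of the 3-sphere S^3.)

H_0 = Z,  H_1 = 0,  H_2 = 0,  H_3 = Z.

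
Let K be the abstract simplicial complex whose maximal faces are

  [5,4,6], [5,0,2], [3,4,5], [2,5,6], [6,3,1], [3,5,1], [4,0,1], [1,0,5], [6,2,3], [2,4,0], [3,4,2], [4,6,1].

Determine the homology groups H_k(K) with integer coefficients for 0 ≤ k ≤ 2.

H_0 = Z,  H_1 = Z/2,  H_2 = 0.

K has 7 vertices, 18 edges, 12 triangles.
rank ∂_0 = 0, rank ∂_1 = 6 ⇒ b_0 = 7 − 0 − 6 = 1; all invariant factors of ∂_1 are 1 so no torsion. So H_0 = Z.
rank ∂_1 = 6, rank ∂_2 = 12 ⇒ b_1 = 18 − 6 − 12 = 0; ∂_2 has invariant factor(s) [2] giving torsion. So H_1 = Z/2.
rank ∂_2 = 12, rank ∂_3 = 0 ⇒ b_2 = 12 − 12 − 0 = 0. So H_2 = 0.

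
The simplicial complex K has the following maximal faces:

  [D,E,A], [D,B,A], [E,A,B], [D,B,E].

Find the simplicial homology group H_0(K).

We work with the vertex ordering A < B < D < E. The simplices of K, each written with vertices in increasing order, are:

  0-simplices (4): A, B, D, E
  1-simplices (6): AB, AD, AE, BD, BE, DE
  2-simplices (4): ABD, ABE, ADE, BDE

giving chain groups C_0 ≅ Z^4, C_1 ≅ Z^6, C_2 ≅ Z^4.

∂_1: C_1 → C_0 maps an edge to its endpoints' difference, ∂[p,q] = q − p. For instance
  ∂DE = E − D.
The 4×6 boundary matrix has rank 3 and Smith normal form diag(1,1,1).

Boundary ∂_2: C_2 → C_1 maps a triangle to the signed sum of its edges. For instance
  ∂BDE = DE − BE + BD,
  ∂ABD = BD − AD + AB.
The resulting 6×4 matrix has rank 3, and its Smith normal form has invariant factors (1,1,1).

Reading off H_k = ker ∂_k / im ∂_{k+1}:

  H_0: rank C_0 − rank ∂_1 = 4 − 3 = 1, and the invariant factors of ∂_1 are all 1, so H_0 ≅ Z.

(K is a triangulation of the 2-sphere S^2.)

H_0 ≅ Z.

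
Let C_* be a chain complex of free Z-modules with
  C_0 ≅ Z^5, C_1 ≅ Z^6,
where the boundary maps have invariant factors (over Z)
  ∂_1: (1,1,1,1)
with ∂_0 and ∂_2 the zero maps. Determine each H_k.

H_0 = Z,  H_1 = Z^2.

H_0: b_0 = 5 − 0 − 4 = 1; torsion from ∂_1 factors > 1: none. So H_0 = Z.
H_1: b_1 = 6 − 4 − 0 = 2; torsion from ∂_2 factors > 1: none. So H_1 = Z^2.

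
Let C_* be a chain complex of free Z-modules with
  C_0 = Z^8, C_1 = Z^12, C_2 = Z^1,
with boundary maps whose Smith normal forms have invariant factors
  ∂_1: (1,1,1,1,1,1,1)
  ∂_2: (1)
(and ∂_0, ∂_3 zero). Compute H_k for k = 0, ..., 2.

H_0: b_0 = 8 − 0 − 7 = 1; torsion from ∂_1 factors > 1: none. So H_0 ≅ Z.
H_1: b_1 = 12 − 7 − 1 = 4; torsion from ∂_2 factors > 1: none. So H_1 ≅ Z^4.
H_2: b_2 = 1 − 1 − 0 = 0; torsion from ∂_3 factors > 1: none. So H_2 ≅ 0.

H_0 ≅ Z,  H_1 ≅ Z^4,  H_2 = 0.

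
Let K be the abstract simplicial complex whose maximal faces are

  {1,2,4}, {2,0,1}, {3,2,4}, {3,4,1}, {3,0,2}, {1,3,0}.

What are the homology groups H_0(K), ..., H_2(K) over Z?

H_0 ≅ Z,  H_1 = 0,  H_2 ≅ Z.

Order the vertices as 0 < 1 < 2 < 3 < 4. Listing each simplex with vertices in this order, K has dimension 2 with simplices:

  0-simplices (5): [0], [1], [2], [3], [4]
  1-simplices (9): [0,1], [0,2], [0,3], [1,2], [1,3], [1,4], [2,3], [2,4], [3,4]
  2-simplices (6): [0,1,2], [0,1,3], [0,2,3], [1,2,4], [1,3,4], [2,3,4]

giving chain groups C_0 ≅ Z^5, C_1 ≅ Z^9, C_2 ≅ Z^6.

The boundary map ∂_1: C_1 → C_0 sends each edge [p,q] (with p < q) to q − p.
This gives a 5×9 integer matrix of rank 4; reducing to Smith normal form yields diagonal entries (1,1,1,1).

Boundary ∂_2: C_2 → C_1 sends each 2-simplex [p,q,r] to [q,r] − [p,r] + [p,q]. For instance
  ∂[0,2,3] = [2,3] − [0,3] + [0,2],
  ∂[1,2,4] = [2,4] − [1,4] + [1,2].
The resulting 9×6 matrix has rank 5, and its Smith normal form has invariant factors (1,1,1,1,1).

Now H_k = ker ∂_k / im ∂_{k+1}, so:

  H_0: rank C_0 − rank ∂_1 = 5 − 4 = 1, and the invariant factors of ∂_1 are all 1, so H_0 ≅ Z.
  H_1: rank ker ∂_1 − rank ∂_2 = (9 − 4) − 5 = 0, and the invariant factors of ∂_2 are all 1, so H_1 ≅ 0.
  H_2: rank ker ∂_2 − rank ∂_3 = (6 − 5) − 0 = 1, and there is no ∂_3, so H_2 ≅ Z.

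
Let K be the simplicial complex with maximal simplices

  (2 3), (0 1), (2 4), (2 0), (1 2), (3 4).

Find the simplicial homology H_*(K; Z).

H_0 = Z,  H_1 = Z^2.

K has 5 vertices, 6 edges.
rank ∂_0 = 0, rank ∂_1 = 4 ⇒ b_0 = 5 − 0 − 4 = 1; all invariant factors of ∂_1 are 1 so no torsion. So H_0 = Z.
rank ∂_1 = 4, rank ∂_2 = 0 ⇒ b_1 = 6 − 4 − 0 = 2. So H_1 = Z^2.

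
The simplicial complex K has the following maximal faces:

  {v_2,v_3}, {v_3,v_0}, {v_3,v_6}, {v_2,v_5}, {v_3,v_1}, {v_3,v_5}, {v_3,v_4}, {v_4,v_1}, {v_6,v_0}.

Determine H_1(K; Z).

H_1 = Z^3.

We work with the vertex ordering v_0 < v_1 < v_2 < v_3 < v_4 < v_5 < v_6. The simplices of K, each written with vertices in increasing order, are:

  0-simplices (7): [v_0], [v_1], [v_2], [v_3], [v_4], [v_5], [v_6]
  1-simplices (9): [v_0,v_3], [v_0,v_6], [v_1,v_3], [v_1,v_4], [v_2,v_3], [v_2,v_5], [v_3,v_4], [v_3,v_5], [v_3,v_6]

giving chain groups C_0 ≅ Z^7, C_1 ≅ Z^9.

The boundary map ∂_1: C_1 → C_0 is given by ∂[p,q] = [q] − [p].
As a 7×9 matrix over Z this has rank 6, with invariant factors (1,1,1,1,1,1).

Reading off H_k = ker ∂_k / im ∂_{k+1}:

  H_1: rank ker ∂_1 − rank ∂_2 = (9 − 6) − 0 = 3, and there is no ∂_2, so H_1 = Z^3.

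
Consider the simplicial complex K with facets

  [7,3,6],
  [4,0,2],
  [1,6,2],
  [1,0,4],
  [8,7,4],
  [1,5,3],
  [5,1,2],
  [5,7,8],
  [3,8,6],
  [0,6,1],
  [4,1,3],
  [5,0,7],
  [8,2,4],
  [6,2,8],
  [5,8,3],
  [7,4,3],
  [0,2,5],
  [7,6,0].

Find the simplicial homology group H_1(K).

Order the vertices as 0 < 1 < 2 < 3 < 4 < 5 < 6 < 7 < 8. Listing each simplex with vertices in this order, K has dimension 2 with simplices:

  0-simplices (9): [0], [1], [2], [3], [4], [5], [6], [7], [8]
  1-simplices (27): (27 of them)
  2-simplices (18): [0,1,4], [0,1,6], [0,2,4], [0,2,5], [0,5,7], [0,6,7], [1,2,5], [1,2,6], [1,3,4], [1,3,5], [2,4,8], [2,6,8], [3,4,7], [3,5,8], [3,6,7], [3,6,8], [4,7,8], [5,7,8]

giving chain groups C_0 ≅ Z^9, C_1 ≅ Z^27, C_2 ≅ Z^18.

∂_1: C_1 → C_0 sends each edge [p,q] (with p < q) to q − p. For instance
  ∂[2,8] = [8] − [2].
The 9×27 boundary matrix has rank 8 and Smith normal form diag(1,1,1,1,1,1,1,1).

Boundary ∂_2: C_2 → C_1 sends each 2-simplex [p,q,r] to [q,r] − [p,r] + [p,q]. For instance
  ∂[0,6,7] = [6,7] − [0,7] + [0,6],
  ∂[3,6,8] = [6,8] − [3,8] + [3,6].
The 27×18 boundary matrix has rank 18 and Smith normal form diag(1,1,1,1,1,1,1,1,1,1,1,1,1,1,1,1,1,2).

Now H_k = ker ∂_k / im ∂_{k+1}, so:

  H_1: rank ker ∂_1 − rank ∂_2 = (27 − 8) − 18 = 1, and ∂_2 has invariant factor 2 > 1, so H_1 = Z ⊕ Z/2Z.

(K is a triangulation of the Klein bottle.)

H_1 ≅ Z ⊕ Z/2Z.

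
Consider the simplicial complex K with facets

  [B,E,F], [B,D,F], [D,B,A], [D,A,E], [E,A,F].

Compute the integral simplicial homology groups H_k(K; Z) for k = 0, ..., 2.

H_0 = Z,  H_1 = Z,  H_2 = 0.

We work with the vertex ordering A < B < D < E < F. The simplices of K, each written with vertices in increasing order, are:

  0-simplices (5): A, B, D, E, F
  1-simplices (10): AB, AD, AE, AF, BD, BE, BF, DE, DF, EF
  2-simplices (5): ABD, ADE, AEF, BDF, BEF

so the chain groups are C_0 ≅ Z^5, C_1 ≅ Z^10, C_2 ≅ Z^5.

The boundary map ∂_1: C_1 → C_0 is given by ∂[p,q] = [q] − [p]. For instance
  ∂AD = D − A.
The resulting 5×10 matrix has rank 4, and its Smith normal form has invariant factors (1,1,1,1).

Boundary ∂_2: C_2 → C_1 maps a triangle to the signed sum of its edges. For instance
  ∂BEF = EF − BF + BE,
  ∂AEF = EF − AF + AE.
The resulting 10×5 matrix has rank 5, and its Smith normal form has invariant factors (1,1,1,1,1).

Computing H_k = (kernel of ∂_k) / (image of ∂_{k+1}):

  H_0: rank C_0 − rank ∂_1 = 5 − 4 = 1, and the invariant factors of ∂_1 are all 1, so H_0 ≅ Z.
  H_1: rank ker ∂_1 − rank ∂_2 = (10 − 4) − 5 = 1, and the invariant factors of ∂_2 are all 1, so H_1 ≅ Z.
  H_2: rank ker ∂_2 − rank ∂_3 = (5 − 5) − 0 = 0, and there is no ∂_3, so H_2 ≅ 0.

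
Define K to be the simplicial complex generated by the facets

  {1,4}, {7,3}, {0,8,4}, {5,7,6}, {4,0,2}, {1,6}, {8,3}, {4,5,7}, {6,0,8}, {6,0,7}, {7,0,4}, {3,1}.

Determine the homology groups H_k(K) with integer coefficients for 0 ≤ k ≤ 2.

H_0 ≅ Z,  H_1 ≅ Z^3,  H_2 = 0.

Take the total order 0 < 1 < 2 < 3 < 4 < 5 < 6 < 7 < 8 on the vertex set. Then K (dimension 2) consists of the simplices:

  0-simplices (9): [0], [1], [2], [3], [4], [5], [6], [7], [8]
  1-simplices (18): [0,2], [0,4], [0,6], [0,7], [0,8], [1,3], [1,4], [1,6], [2,4], [3,7], [3,8], [4,5], [4,7], [4,8], [5,6], [5,7], [6,7], [6,8]
  2-simplices (7): [0,2,4], [0,4,7], [0,4,8], [0,6,7], [0,6,8], [4,5,7], [5,6,7]

so the chain groups are C_0 ≅ Z^9, C_1 ≅ Z^18, C_2 ≅ Z^7.

Boundary ∂_1: C_1 → C_0 is given by ∂[p,q] = [q] − [p].
This gives a 9×18 integer matrix of rank 8; reducing to Smith normal form yields diagonal entries (1,1,1,1,1,1,1,1).

Boundary ∂_2: C_2 → C_1 maps a triangle to the signed sum of its edges. For instance
  ∂[4,5,7] = [5,7] − [4,7] + [4,5],
  ∂[0,4,8] = [4,8] − [0,8] + [0,4].
This gives a 18×7 integer matrix of rank 7; reducing to Smith normal form yields diagonal entries (1,1,1,1,1,1,1).

Now H_k = ker ∂_k / im ∂_{k+1}, so:

  H_0: rank C_0 − rank ∂_1 = 9 − 8 = 1, and the invariant factors of ∂_1 are all 1, so H_0 = Z.
  H_1: rank ker ∂_1 − rank ∂_2 = (18 − 8) − 7 = 3, and the invariant factors of ∂_2 are all 1, so H_1 = Z^3.
  H_2: rank ker ∂_2 − rank ∂_3 = (7 − 7) − 0 = 0, and there is no ∂_3, so H_2 = 0.

As a check, the Euler characteristic is 9 − 18 + 7 = -2, which agrees with 1 − 3 + 0 = -2.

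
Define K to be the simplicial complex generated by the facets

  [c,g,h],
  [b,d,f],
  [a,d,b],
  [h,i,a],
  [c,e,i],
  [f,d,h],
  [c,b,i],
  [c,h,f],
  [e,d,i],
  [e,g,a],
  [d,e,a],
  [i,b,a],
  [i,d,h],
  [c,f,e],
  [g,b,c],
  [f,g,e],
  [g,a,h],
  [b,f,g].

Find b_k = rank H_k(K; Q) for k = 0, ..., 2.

Fix the vertex order a < b < c < d < e < f < g < h < i and write every simplex with vertices in increasing order. Then dim K = 2 and the simplices of K are:

  0-simplices (9): a, b, c, d, e, f, g, h, i
  1-simplices (27): ab, ad, ae, ag, ah, ai, bc, bd, bf, bg, bi, ce, cf, cg, ch, ci, de, df, dh, di, ef, eg, ei, fg, fh, gh, hi
  2-simplices (18): abd, abi, ade, aeg, agh, ahi, bcg, bci, bdf, bfg, cef, cei, cfh, cgh, dei, dfh, dhi, efg

Hence C_0 ≅ Z^9, C_1 ≅ Z^27, C_2 ≅ Z^18.

Boundary ∂_1: C_1 → C_0 maps an edge to its endpoints' difference, ∂[p,q] = q − p. For instance
  ∂ag = g − a.
The resulting 9×27 matrix has rank 8, and its Smith normal form has invariant factors (1,1,1,1,1,1,1,1).

Boundary ∂_2: C_2 → C_1 acts by ∂[p,q,r] = [q,r] − [p,r] + [p,q]. For instance
  ∂ahi = hi − ai + ah,
  ∂agh = gh − ah + ag.
The 27×18 boundary matrix has rank 18 and Smith normal form diag(1,1,1,1,1,1,1,1,1,1,1,1,1,1,1,1,1,2).

Reading off H_k = ker ∂_k / im ∂_{k+1}:

  H_0: rank C_0 − rank ∂_1 = 9 − 8 = 1, and the invariant factors of ∂_1 are all 1, so H_0 = Z.
  H_1: rank ker ∂_1 − rank ∂_2 = (27 − 8) − 18 = 1, and ∂_2 has invariant factor 2 > 1, so H_1 = Z × Z/2.
  H_2: rank ker ∂_2 − rank ∂_3 = (18 − 18) − 0 = 0, and there is no ∂_3, so H_2 = 0.

Hence the Betti numbers are b_0 = 1, b_1 = 1, b_2 = 0.

b_0 = 1, b_1 = 1, b_2 = 0.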